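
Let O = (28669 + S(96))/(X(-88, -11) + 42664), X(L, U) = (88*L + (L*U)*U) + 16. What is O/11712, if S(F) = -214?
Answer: 9485/94820352 ≈ 0.00010003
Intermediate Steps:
X(L, U) = 16 + 88*L + L*U**2 (X(L, U) = (88*L + L*U**2) + 16 = 16 + 88*L + L*U**2)
O = 9485/8096 (O = (28669 - 214)/((16 + 88*(-88) - 88*(-11)**2) + 42664) = 28455/((16 - 7744 - 88*121) + 42664) = 28455/((16 - 7744 - 10648) + 42664) = 28455/(-18376 + 42664) = 28455/24288 = 28455*(1/24288) = 9485/8096 ≈ 1.1716)
O/11712 = (9485/8096)/11712 = (9485/8096)*(1/11712) = 9485/94820352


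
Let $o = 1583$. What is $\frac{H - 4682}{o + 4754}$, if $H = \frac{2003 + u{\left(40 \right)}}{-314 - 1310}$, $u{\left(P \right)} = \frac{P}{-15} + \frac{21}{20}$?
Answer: $- \frac{456334163}{617477280} \approx -0.73903$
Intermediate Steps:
$u{\left(P \right)} = \frac{21}{20} - \frac{P}{15}$ ($u{\left(P \right)} = P \left(- \frac{1}{15}\right) + 21 \cdot \frac{1}{20} = - \frac{P}{15} + \frac{21}{20} = \frac{21}{20} - \frac{P}{15}$)
$H = - \frac{120083}{97440}$ ($H = \frac{2003 + \left(\frac{21}{20} - \frac{8}{3}\right)}{-314 - 1310} = \frac{2003 + \left(\frac{21}{20} - \frac{8}{3}\right)}{-1624} = \left(2003 - \frac{97}{60}\right) \left(- \frac{1}{1624}\right) = \frac{120083}{60} \left(- \frac{1}{1624}\right) = - \frac{120083}{97440} \approx -1.2324$)
$\frac{H - 4682}{o + 4754} = \frac{- \frac{120083}{97440} - 4682}{1583 + 4754} = - \frac{456334163}{97440 \cdot 6337} = \left(- \frac{456334163}{97440}\right) \frac{1}{6337} = - \frac{456334163}{617477280}$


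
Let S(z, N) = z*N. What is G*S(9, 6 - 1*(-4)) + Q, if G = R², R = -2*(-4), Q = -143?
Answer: 5617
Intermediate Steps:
R = 8
G = 64 (G = 8² = 64)
S(z, N) = N*z
G*S(9, 6 - 1*(-4)) + Q = 64*((6 - 1*(-4))*9) - 143 = 64*((6 + 4)*9) - 143 = 64*(10*9) - 143 = 64*90 - 143 = 5760 - 143 = 5617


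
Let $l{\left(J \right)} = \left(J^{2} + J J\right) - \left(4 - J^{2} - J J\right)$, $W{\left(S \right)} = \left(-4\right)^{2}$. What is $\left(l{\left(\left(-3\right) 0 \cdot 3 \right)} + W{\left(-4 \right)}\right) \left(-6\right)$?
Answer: $-72$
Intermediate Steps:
$W{\left(S \right)} = 16$
$l{\left(J \right)} = -4 + 4 J^{2}$ ($l{\left(J \right)} = \left(J^{2} + J^{2}\right) + \left(\left(J^{2} + J^{2}\right) - 4\right) = 2 J^{2} + \left(2 J^{2} - 4\right) = 2 J^{2} + \left(-4 + 2 J^{2}\right) = -4 + 4 J^{2}$)
$\left(l{\left(\left(-3\right) 0 \cdot 3 \right)} + W{\left(-4 \right)}\right) \left(-6\right) = \left(\left(-4 + 4 \left(\left(-3\right) 0 \cdot 3\right)^{2}\right) + 16\right) \left(-6\right) = \left(\left(-4 + 4 \left(0 \cdot 3\right)^{2}\right) + 16\right) \left(-6\right) = \left(\left(-4 + 4 \cdot 0^{2}\right) + 16\right) \left(-6\right) = \left(\left(-4 + 4 \cdot 0\right) + 16\right) \left(-6\right) = \left(\left(-4 + 0\right) + 16\right) \left(-6\right) = \left(-4 + 16\right) \left(-6\right) = 12 \left(-6\right) = -72$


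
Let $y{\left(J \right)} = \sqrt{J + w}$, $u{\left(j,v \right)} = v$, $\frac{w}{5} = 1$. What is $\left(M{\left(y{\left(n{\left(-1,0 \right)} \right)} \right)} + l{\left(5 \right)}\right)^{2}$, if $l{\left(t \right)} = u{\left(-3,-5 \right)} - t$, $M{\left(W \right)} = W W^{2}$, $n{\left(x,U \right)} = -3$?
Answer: $108 - 40 \sqrt{2} \approx 51.431$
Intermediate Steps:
$w = 5$ ($w = 5 \cdot 1 = 5$)
$y{\left(J \right)} = \sqrt{5 + J}$ ($y{\left(J \right)} = \sqrt{J + 5} = \sqrt{5 + J}$)
$M{\left(W \right)} = W^{3}$
$l{\left(t \right)} = -5 - t$
$\left(M{\left(y{\left(n{\left(-1,0 \right)} \right)} \right)} + l{\left(5 \right)}\right)^{2} = \left(\left(\sqrt{5 - 3}\right)^{3} - 10\right)^{2} = \left(\left(\sqrt{2}\right)^{3} - 10\right)^{2} = \left(2 \sqrt{2} - 10\right)^{2} = \left(-10 + 2 \sqrt{2}\right)^{2}$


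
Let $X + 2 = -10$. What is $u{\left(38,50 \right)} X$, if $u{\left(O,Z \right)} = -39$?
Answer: $468$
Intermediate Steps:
$X = -12$ ($X = -2 - 10 = -12$)
$u{\left(38,50 \right)} X = \left(-39\right) \left(-12\right) = 468$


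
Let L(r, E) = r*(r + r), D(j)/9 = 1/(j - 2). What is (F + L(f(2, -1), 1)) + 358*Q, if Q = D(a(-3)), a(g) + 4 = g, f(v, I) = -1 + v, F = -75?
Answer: -431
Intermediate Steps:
a(g) = -4 + g
D(j) = 9/(-2 + j) (D(j) = 9/(j - 2) = 9/(-2 + j))
L(r, E) = 2*r² (L(r, E) = r*(2*r) = 2*r²)
Q = -1 (Q = 9/(-2 + (-4 - 3)) = 9/(-2 - 7) = 9/(-9) = 9*(-⅑) = -1)
(F + L(f(2, -1), 1)) + 358*Q = (-75 + 2*(-1 + 2)²) + 358*(-1) = (-75 + 2*1²) - 358 = (-75 + 2*1) - 358 = (-75 + 2) - 358 = -73 - 358 = -431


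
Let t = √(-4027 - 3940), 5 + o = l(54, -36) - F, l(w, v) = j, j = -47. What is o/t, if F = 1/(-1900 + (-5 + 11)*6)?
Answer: 96927*I*√7967/14850488 ≈ 0.58257*I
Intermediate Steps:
l(w, v) = -47
F = -1/1864 (F = 1/(-1900 + 6*6) = 1/(-1900 + 36) = 1/(-1864) = -1/1864 ≈ -0.00053648)
o = -96927/1864 (o = -5 + (-47 - 1*(-1/1864)) = -5 + (-47 + 1/1864) = -5 - 87607/1864 = -96927/1864 ≈ -51.999)
t = I*√7967 (t = √(-7967) = I*√7967 ≈ 89.258*I)
o/t = -96927*(-I*√7967/7967)/1864 = -(-96927)*I*√7967/14850488 = 96927*I*√7967/14850488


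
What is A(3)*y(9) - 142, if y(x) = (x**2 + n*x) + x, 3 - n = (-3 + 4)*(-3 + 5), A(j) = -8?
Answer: -934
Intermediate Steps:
n = 1 (n = 3 - (-3 + 4)*(-3 + 5) = 3 - 2 = 1)
y(x) = x**2 + 2*x (y(x) = (x**2 + 1*x) + x = (x**2 + x) + x = (x + x**2) + x = x**2 + 2*x)
A(3)*y(9) - 142 = -72*(2 + 9) - 142 = -72*11 - 142 = -8*99 - 142 = -792 - 142 = -934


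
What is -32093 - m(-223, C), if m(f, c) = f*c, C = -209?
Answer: -78700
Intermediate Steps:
m(f, c) = c*f
-32093 - m(-223, C) = -32093 - (-209)*(-223) = -32093 - 1*46607 = -32093 - 46607 = -78700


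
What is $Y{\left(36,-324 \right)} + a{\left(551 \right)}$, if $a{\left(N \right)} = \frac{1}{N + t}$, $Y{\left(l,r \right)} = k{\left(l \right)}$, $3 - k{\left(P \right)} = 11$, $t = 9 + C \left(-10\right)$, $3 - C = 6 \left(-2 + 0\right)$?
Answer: $- \frac{3279}{410} \approx -7.9976$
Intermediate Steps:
$C = 15$ ($C = 3 - 6 \left(-2 + 0\right) = 3 - 6 \left(-2\right) = 3 - -12 = 3 + 12 = 15$)
$t = -141$ ($t = 9 + 15 \left(-10\right) = 9 - 150 = -141$)
$k{\left(P \right)} = -8$ ($k{\left(P \right)} = 3 - 11 = -8$)
$Y{\left(l,r \right)} = -8$
$a{\left(N \right)} = \frac{1}{-141 + N}$ ($a{\left(N \right)} = \frac{1}{N - 141} = \frac{1}{-141 + N}$)
$Y{\left(36,-324 \right)} + a{\left(551 \right)} = -8 + \frac{1}{-141 + 551} = -8 + \frac{1}{410} = - \frac{3279}{410}$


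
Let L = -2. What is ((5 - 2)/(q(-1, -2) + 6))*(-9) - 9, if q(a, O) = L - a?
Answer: -72/5 ≈ -14.400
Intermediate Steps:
q(a, O) = -2 - a
((5 - 2)/(q(-1, -2) + 6))*(-9) - 9 = ((5 - 2)/((-2 - 1*(-1)) + 6))*(-9) - 9 = (3/((-2 + 1) + 6))*(-9) - 9 = (3/(-1 + 6))*(-9) - 9 = (3/5)*(-9) - 9 = -27/5 - 9 = -72/5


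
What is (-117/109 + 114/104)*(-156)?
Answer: -387/109 ≈ -3.5505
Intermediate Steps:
(-117/109 + 114/104)*(-156) = (-117*1/109 + 114*(1/104))*(-156) = (-117/109 + 57/52)*(-156) = (129/5668)*(-156) = -387/109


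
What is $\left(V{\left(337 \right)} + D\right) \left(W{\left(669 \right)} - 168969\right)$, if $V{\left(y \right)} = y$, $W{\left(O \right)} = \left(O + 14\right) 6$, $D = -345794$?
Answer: $56955841047$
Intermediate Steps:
$W{\left(O \right)} = 84 + 6 O$ ($W{\left(O \right)} = \left(14 + O\right) 6 = 84 + 6 O$)
$\left(V{\left(337 \right)} + D\right) \left(W{\left(669 \right)} - 168969\right) = \left(337 - 345794\right) \left(\left(84 + 6 \cdot 669\right) - 168969\right) = - 345457 \left(\left(84 + 4014\right) - 168969\right) = - 345457 \left(4098 - 168969\right) = \left(-345457\right) \left(-164871\right) = 56955841047$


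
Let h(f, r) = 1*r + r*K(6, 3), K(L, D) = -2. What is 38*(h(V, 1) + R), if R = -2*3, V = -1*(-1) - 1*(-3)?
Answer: -266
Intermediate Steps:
V = 4 (V = 1 + 3 = 4)
R = -6
h(f, r) = -r (h(f, r) = 1*r + r*(-2) = r - 2*r = -r)
38*(h(V, 1) + R) = 38*(-1*1 - 6) = 38*(-1 - 6) = 38*(-7) = -266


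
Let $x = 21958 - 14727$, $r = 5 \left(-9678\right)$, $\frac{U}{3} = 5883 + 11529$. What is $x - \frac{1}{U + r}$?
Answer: $\frac{27810425}{3846} \approx 7231.0$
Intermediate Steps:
$U = 52236$ ($U = 3 \left(5883 + 11529\right) = 3 \cdot 17412 = 52236$)
$r = -48390$
$x = 7231$
$x - \frac{1}{U + r} = 7231 - \frac{1}{52236 - 48390} = 7231 - \frac{1}{3846} = \frac{27810425}{3846}$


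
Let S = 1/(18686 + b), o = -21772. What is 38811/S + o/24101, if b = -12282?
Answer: 5990198544272/24101 ≈ 2.4855e+8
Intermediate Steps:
S = 1/6404 (S = 1/(18686 - 12282) = 1/6404 ≈ 0.00015615)
38811/S + o/24101 = 38811/(1/6404) - 21772/24101 = 38811*6404 - 21772*1/24101 = 248545644 - 21772/24101 = 5990198544272/24101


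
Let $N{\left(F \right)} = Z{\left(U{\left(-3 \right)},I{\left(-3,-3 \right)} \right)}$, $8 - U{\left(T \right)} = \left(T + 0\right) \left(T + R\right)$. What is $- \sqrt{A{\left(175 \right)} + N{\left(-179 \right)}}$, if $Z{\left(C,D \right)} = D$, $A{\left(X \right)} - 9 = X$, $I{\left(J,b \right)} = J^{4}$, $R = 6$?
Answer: $- \sqrt{265} \approx -16.279$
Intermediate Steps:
$U{\left(T \right)} = 8 - T \left(6 + T\right)$ ($U{\left(T \right)} = 8 - \left(T + 0\right) \left(T + 6\right) = 8 - T \left(6 + T\right)$)
$A{\left(X \right)} = 9 + X$
$N{\left(F \right)} = 81$ ($N{\left(F \right)} = \left(-3\right)^{4} = 81$)
$- \sqrt{A{\left(175 \right)} + N{\left(-179 \right)}} = - \sqrt{\left(9 + 175\right) + 81} = - \sqrt{184 + 81} = - \sqrt{265}$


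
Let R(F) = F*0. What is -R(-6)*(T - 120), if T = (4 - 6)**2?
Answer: 0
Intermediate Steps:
R(F) = 0
T = 4 (T = (-2)**2 = 4)
-R(-6)*(T - 120) = -0*(4 - 120) = -0*(-116) = -1*0 = 0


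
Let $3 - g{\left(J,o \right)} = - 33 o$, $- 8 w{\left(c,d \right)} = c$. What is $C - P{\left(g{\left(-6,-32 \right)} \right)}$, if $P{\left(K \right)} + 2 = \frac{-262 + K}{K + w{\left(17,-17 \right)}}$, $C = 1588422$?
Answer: $\frac{13407876464}{8441} \approx 1.5884 \cdot 10^{6}$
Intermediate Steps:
$w{\left(c,d \right)} = - \frac{c}{8}$
$g{\left(J,o \right)} = 3 + 33 o$ ($g{\left(J,o \right)} = 3 - - 33 o = 3 + 33 o$)
$P{\left(K \right)} = -2 + \frac{-262 + K}{- \frac{17}{8} + K}$ ($P{\left(K \right)} = -2 + \frac{-262 + K}{K - \frac{17}{8}} = -2 + \frac{-262 + K}{- \frac{17}{8} + K}$)
$C - P{\left(g{\left(-6,-32 \right)} \right)} = 1588422 - \frac{2 \left(-1031 - 4 \left(3 + 33 \left(-32\right)\right)\right)}{-17 + 8 \left(3 + 33 \left(-32\right)\right)} = 1588422 - \frac{2 \left(-1031 - 4 \left(3 - 1056\right)\right)}{-17 + 8 \left(3 - 1056\right)} = 1588422 - \frac{2 \left(-1031 - -4212\right)}{-17 + 8 \left(-1053\right)} = 1588422 - \frac{2 \left(-1031 + 4212\right)}{-17 - 8424} = 1588422 - 2 \frac{1}{-8441} \cdot 3181 = 1588422 - 2 \left(- \frac{1}{8441}\right) 3181 = 1588422 - - \frac{6362}{8441} = 1588422 + \frac{6362}{8441} = \frac{13407876464}{8441}$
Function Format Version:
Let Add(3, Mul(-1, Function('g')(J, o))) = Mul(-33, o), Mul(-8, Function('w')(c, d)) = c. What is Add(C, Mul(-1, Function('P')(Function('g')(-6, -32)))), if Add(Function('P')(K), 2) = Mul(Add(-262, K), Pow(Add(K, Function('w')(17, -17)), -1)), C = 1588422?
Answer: Rational(13407876464, 8441) ≈ 1.5884e+6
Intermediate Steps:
Function('w')(c, d) = Mul(Rational(-1, 8), c)
Function('g')(J, o) = Add(3, Mul(33, o)) (Function('g')(J, o) = Add(3, Mul(-1, Mul(-33, o))) = Add(3, Mul(33, o)))
Function('P')(K) = Add(-2, Mul(Pow(Add(Rational(-17, 8), K), -1), Add(-262, K))) (Function('P')(K) = Add(-2, Mul(Add(-262, K), Pow(Add(K, Mul(Rational(-1, 8), 17)), -1))) = Add(-2, Mul(Add(-262, K), Pow(Add(K, Rational(-17, 8)), -1))) = Add(-2, Mul(Add(-262, K), Pow(Add(Rational(-17, 8), K), -1))) = Add(-2, Mul(Pow(Add(Rational(-17, 8), K), -1), Add(-262, K))))
Add(C, Mul(-1, Function('P')(Function('g')(-6, -32)))) = Add(1588422, Mul(-1, Mul(2, Pow(Add(-17, Mul(8, Add(3, Mul(33, -32)))), -1), Add(-1031, Mul(-4, Add(3, Mul(33, -32))))))) = Add(1588422, Mul(-1, Mul(2, Pow(Add(-17, Mul(8, Add(3, -1056))), -1), Add(-1031, Mul(-4, Add(3, -1056)))))) = Add(1588422, Mul(-1, Mul(2, Pow(Add(-17, Mul(8, -1053)), -1), Add(-1031, Mul(-4, -1053))))) = Add(1588422, Mul(-1, Mul(2, Pow(Add(-17, -8424), -1), Add(-1031, 4212)))) = Add(1588422, Mul(-1, Mul(2, Pow(-8441, -1), 3181))) = Add(1588422, Mul(-1, Mul(2, Rational(-1, 8441), 3181))) = Add(1588422, Mul(-1, Rational(-6362, 8441))) = Add(1588422, Rational(6362, 8441)) = Rational(13407876464, 8441)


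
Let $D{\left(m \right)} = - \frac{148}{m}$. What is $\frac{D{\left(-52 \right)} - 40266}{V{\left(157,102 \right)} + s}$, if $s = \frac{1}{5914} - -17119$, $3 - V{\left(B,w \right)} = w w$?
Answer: $- \frac{3095511794}{516493289} \approx -5.9933$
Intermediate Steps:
$V{\left(B,w \right)} = 3 - w^{2}$ ($V{\left(B,w \right)} = 3 - w w = 3 - w^{2}$)
$s = \frac{101241767}{5914}$ ($s = \frac{1}{5914} + 17119 = \frac{101241767}{5914} \approx 17119.0$)
$\frac{D{\left(-52 \right)} - 40266}{V{\left(157,102 \right)} + s} = \frac{- \frac{148}{-52} - 40266}{\left(3 - 102^{2}\right) + \frac{101241767}{5914}} = \frac{\left(-148\right) \left(- \frac{1}{52}\right) - 40266}{\left(3 - 10404\right) + \frac{101241767}{5914}} = \frac{\frac{37}{13} - 40266}{\left(3 - 10404\right) + \frac{101241767}{5914}} = - \frac{523421}{13 \left(-10401 + \frac{101241767}{5914}\right)} = - \frac{523421}{13 \cdot \frac{39730253}{5914}} = \left(- \frac{523421}{13}\right) \frac{5914}{39730253} = - \frac{3095511794}{516493289}$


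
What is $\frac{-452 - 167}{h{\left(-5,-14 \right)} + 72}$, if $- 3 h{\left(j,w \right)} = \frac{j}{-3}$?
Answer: $- \frac{5571}{643} \approx -8.6641$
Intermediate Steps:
$h{\left(j,w \right)} = \frac{j}{9}$ ($h{\left(j,w \right)} = - \frac{j \frac{1}{-3}}{3} = - \frac{j \left(- \frac{1}{3}\right)}{3} = - \frac{\left(- \frac{1}{3}\right) j}{3} = \frac{j}{9}$)
$\frac{-452 - 167}{h{\left(-5,-14 \right)} + 72} = \frac{-452 - 167}{\frac{1}{9} \left(-5\right) + 72} = - \frac{619}{- \frac{5}{9} + 72} = - \frac{619}{\frac{643}{9}} = \left(-619\right) \frac{9}{643} = - \frac{5571}{643}$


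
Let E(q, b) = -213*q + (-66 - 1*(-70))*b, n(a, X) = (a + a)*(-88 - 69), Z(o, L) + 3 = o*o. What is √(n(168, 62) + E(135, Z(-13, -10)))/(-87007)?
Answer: -I*√80843/87007 ≈ -0.0032679*I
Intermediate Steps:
Z(o, L) = -3 + o² (Z(o, L) = -3 + o*o = -3 + o²)
n(a, X) = -314*a (n(a, X) = (2*a)*(-157) = -314*a)
E(q, b) = -213*q + 4*b (E(q, b) = -213*q + (-66 + 70)*b = -213*q + 4*b)
√(n(168, 62) + E(135, Z(-13, -10)))/(-87007) = √(-314*168 + (-213*135 + 4*(-3 + (-13)²)))/(-87007) = √(-52752 + (-28755 + 4*(-3 + 169)))*(-1/87007) = √(-52752 + (-28755 + 4*166))*(-1/87007) = √(-52752 + (-28755 + 664))*(-1/87007) = √(-52752 - 28091)*(-1/87007) = √(-80843)*(-1/87007) = (I*√80843)*(-1/87007) = -I*√80843/87007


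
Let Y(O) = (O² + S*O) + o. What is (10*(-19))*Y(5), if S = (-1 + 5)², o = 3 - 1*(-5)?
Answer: -21470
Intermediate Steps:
o = 8 (o = 3 + 5 = 8)
S = 16 (S = 4² = 16)
Y(O) = 8 + O² + 16*O (Y(O) = (O² + 16*O) + 8 = 8 + O² + 16*O)
(10*(-19))*Y(5) = (10*(-19))*(8 + 5² + 16*5) = -190*(8 + 25 + 80) = -190*113 = -21470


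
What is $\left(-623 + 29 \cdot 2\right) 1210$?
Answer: $-683650$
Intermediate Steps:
$\left(-623 + 29 \cdot 2\right) 1210 = \left(-623 + 58\right) 1210 = \left(-565\right) 1210 = -683650$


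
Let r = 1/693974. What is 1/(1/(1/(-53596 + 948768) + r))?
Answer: 794573/310613046764 ≈ 2.5581e-6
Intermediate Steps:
r = 1/693974 ≈ 1.4410e-6
1/(1/(1/(-53596 + 948768) + r)) = 1/(1/(1/(-53596 + 948768) + 1/693974)) = 1/(1/(1/895172 + 1/693974)) = 1/(1/(794573/310613046764)) = 1/(310613046764/794573) = 794573/310613046764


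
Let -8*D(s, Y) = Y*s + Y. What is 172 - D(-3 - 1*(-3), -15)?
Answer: 1361/8 ≈ 170.13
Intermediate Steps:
D(s, Y) = -Y/8 - Y*s/8 (D(s, Y) = -(Y*s + Y)/8 = -(Y + Y*s)/8 = -Y/8 - Y*s/8)
172 - D(-3 - 1*(-3), -15) = 172 - (-1)*(-15)*(1 + (-3 - 1*(-3)))/8 = 172 - (-1)*(-15)*(1 + (-3 + 3))/8 = 172 - (-1)*(-15)*(1 + 0)/8 = 172 - (-1)*(-15)/8 = 172 - 1*15/8 = 172 - 15/8 = 1361/8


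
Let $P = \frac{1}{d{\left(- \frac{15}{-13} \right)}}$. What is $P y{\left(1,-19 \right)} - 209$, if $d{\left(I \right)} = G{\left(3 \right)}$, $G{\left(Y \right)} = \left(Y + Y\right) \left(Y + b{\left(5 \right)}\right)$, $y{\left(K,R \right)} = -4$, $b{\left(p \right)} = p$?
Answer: $- \frac{2509}{12} \approx -209.08$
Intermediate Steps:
$G{\left(Y \right)} = 2 Y \left(5 + Y\right)$ ($G{\left(Y \right)} = \left(Y + Y\right) \left(Y + 5\right) = 2 Y \left(5 + Y\right)$)
$d{\left(I \right)} = 48$ ($d{\left(I \right)} = 2 \cdot 3 \left(5 + 3\right) = 2 \cdot 3 \cdot 8 = 48$)
$P = \frac{1}{48} \approx 0.020833$
$P y{\left(1,-19 \right)} - 209 = \frac{1}{48} \left(-4\right) - 209 = - \frac{1}{12} - 209 = - \frac{2509}{12}$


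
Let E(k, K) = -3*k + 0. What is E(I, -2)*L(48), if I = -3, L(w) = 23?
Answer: 207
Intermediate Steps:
E(k, K) = -3*k
E(I, -2)*L(48) = -3*(-3)*23 = 9*23 = 207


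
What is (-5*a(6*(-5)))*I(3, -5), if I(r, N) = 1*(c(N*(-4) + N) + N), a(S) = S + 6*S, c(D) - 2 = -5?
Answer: -8400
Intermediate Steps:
c(D) = -3 (c(D) = 2 - 5 = -3)
a(S) = 7*S
I(r, N) = -3 + N (I(r, N) = 1*(-3 + N) = -3 + N)
(-5*a(6*(-5)))*I(3, -5) = (-35*6*(-5))*(-3 - 5) = -35*(-30)*(-8) = -5*(-210)*(-8) = 1050*(-8) = -8400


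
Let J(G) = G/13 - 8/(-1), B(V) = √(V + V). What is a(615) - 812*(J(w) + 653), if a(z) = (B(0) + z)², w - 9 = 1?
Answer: -2068711/13 ≈ -1.5913e+5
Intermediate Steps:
B(V) = √2*√V (B(V) = √(2*V) = √2*√V)
w = 10 (w = 9 + 1 = 10)
a(z) = z² (a(z) = (√2*√0 + z)² = (√2*0 + z)² = (0 + z)² = z²)
J(G) = 8 + G/13 (J(G) = G*(1/13) - 8*(-1) = G/13 + 8 = 8 + G/13)
a(615) - 812*(J(w) + 653) = 615² - 812*((8 + (1/13)*10) + 653) = 378225 - 812*((8 + 10/13) + 653) = 378225 - 812*(114/13 + 653) = 378225 - 812*8603/13 = 378225 - 1*6985636/13 = 378225 - 6985636/13 = -2068711/13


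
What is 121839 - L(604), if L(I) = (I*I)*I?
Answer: -220227025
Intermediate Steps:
L(I) = I³ (L(I) = I²*I = I³)
121839 - L(604) = 121839 - 1*604³ = 121839 - 1*220348864 = 121839 - 220348864 = -220227025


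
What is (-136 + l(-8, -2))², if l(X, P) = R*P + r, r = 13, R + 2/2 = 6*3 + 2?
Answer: 25921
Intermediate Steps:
R = 19 (R = -1 + (6*3 + 2) = -1 + (18 + 2) = -1 + 20 = 19)
l(X, P) = 13 + 19*P (l(X, P) = 19*P + 13 = 13 + 19*P)
(-136 + l(-8, -2))² = (-136 + (13 + 19*(-2)))² = (-136 + (13 - 38))² = (-136 - 25)² = (-161)² = 25921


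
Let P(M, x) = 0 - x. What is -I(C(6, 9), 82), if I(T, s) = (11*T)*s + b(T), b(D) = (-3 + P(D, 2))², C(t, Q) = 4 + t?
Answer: -9045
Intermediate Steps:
P(M, x) = -x
b(D) = 25 (b(D) = (-3 - 1*2)² = (-3 - 2)² = (-5)² = 25)
I(T, s) = 25 + 11*T*s (I(T, s) = (11*T)*s + 25 = 11*T*s + 25 = 25 + 11*T*s)
-I(C(6, 9), 82) = -(25 + 11*(4 + 6)*82) = -(25 + 11*10*82) = -(25 + 9020) = -1*9045 = -9045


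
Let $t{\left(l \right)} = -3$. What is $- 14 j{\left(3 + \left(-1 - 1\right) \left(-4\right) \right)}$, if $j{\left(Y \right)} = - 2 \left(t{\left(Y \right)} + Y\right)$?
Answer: $224$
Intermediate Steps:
$j{\left(Y \right)} = 6 - 2 Y$ ($j{\left(Y \right)} = - 2 \left(-3 + Y\right) = 6 - 2 Y$)
$- 14 j{\left(3 + \left(-1 - 1\right) \left(-4\right) \right)} = - 14 \left(6 - 2 \left(3 + \left(-1 - 1\right) \left(-4\right)\right)\right) = - 14 \left(6 - 2 \left(3 - -8\right)\right) = - 14 \left(6 - 2 \left(3 + 8\right)\right) = - 14 \left(6 - 22\right) = \left(-14\right) \left(-16\right) = 224$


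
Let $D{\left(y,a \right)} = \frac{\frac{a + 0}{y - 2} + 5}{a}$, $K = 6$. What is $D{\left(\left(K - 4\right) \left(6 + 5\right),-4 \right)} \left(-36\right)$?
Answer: $\frac{216}{5} \approx 43.2$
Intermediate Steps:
$D{\left(y,a \right)} = \frac{5 + \frac{a}{-2 + y}}{a}$ ($D{\left(y,a \right)} = \frac{\frac{a}{-2 + y} + 5}{a} = \frac{5 + \frac{a}{-2 + y}}{a}$)
$D{\left(\left(K - 4\right) \left(6 + 5\right),-4 \right)} \left(-36\right) = \frac{-10 - 4 + 5 \left(6 - 4\right) \left(6 + 5\right)}{\left(-4\right) \left(-2 + \left(6 - 4\right) \left(6 + 5\right)\right)} \left(-36\right) = - \frac{-10 - 4 + 5 \cdot 2 \cdot 11}{4 \left(-2 + 2 \cdot 11\right)} \left(-36\right) = - \frac{-10 - 4 + 5 \cdot 22}{4 \left(-2 + 22\right)} \left(-36\right) = - \frac{-10 - 4 + 110}{4 \cdot 20} \left(-36\right) = \left(- \frac{1}{4}\right) \frac{1}{20} \cdot 96 \left(-36\right) = \left(- \frac{6}{5}\right) \left(-36\right) = \frac{216}{5}$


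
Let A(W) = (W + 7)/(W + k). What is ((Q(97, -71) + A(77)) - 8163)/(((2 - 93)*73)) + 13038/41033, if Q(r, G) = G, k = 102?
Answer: 75977964152/48792217201 ≈ 1.5572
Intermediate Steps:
A(W) = (7 + W)/(102 + W) (A(W) = (W + 7)/(W + 102) = (7 + W)/(102 + W))
((Q(97, -71) + A(77)) - 8163)/(((2 - 93)*73)) + 13038/41033 = ((-71 + (7 + 77)/(102 + 77)) - 8163)/(((2 - 93)*73)) + 13038/41033 = ((-71 + 84/179) - 8163)/((-91*73)) + 13038*(1/41033) = ((-71 + (1/179)*84) - 8163)/(-6643) + 13038/41033 = ((-71 + 84/179) - 8163)*(-1/6643) + 13038/41033 = (-12625/179 - 8163)*(-1/6643) + 13038/41033 = -1473802/179*(-1/6643) + 13038/41033 = 1473802/1189097 + 13038/41033 = 75977964152/48792217201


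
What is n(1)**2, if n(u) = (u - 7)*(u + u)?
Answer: 144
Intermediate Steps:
n(u) = 2*u*(-7 + u) (n(u) = (-7 + u)*(2*u) = 2*u*(-7 + u))
n(1)**2 = (2*1*(-7 + 1))**2 = (2*1*(-6))**2 = (-12)**2 = 144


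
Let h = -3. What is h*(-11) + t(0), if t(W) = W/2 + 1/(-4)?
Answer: 131/4 ≈ 32.750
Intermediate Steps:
t(W) = -¼ + W/2 (t(W) = W*(½) + 1*(-¼) = W/2 - ¼ = -¼ + W/2)
h*(-11) + t(0) = -3*(-11) + (-¼ + (½)*0) = 33 + (-¼ + 0) = 33 - ¼ = 131/4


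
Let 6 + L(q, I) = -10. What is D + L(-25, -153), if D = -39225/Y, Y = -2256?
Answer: 1043/752 ≈ 1.3870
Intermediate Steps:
L(q, I) = -16 (L(q, I) = -6 - 10 = -16)
D = 13075/752 (D = -39225/(-2256) = -39225*(-1/2256) = 13075/752 ≈ 17.387)
D + L(-25, -153) = 13075/752 - 16 = 1043/752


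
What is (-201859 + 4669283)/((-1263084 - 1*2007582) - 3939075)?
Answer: -4467424/7209741 ≈ -0.61964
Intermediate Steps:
(-201859 + 4669283)/((-1263084 - 1*2007582) - 3939075) = 4467424/((-1263084 - 2007582) - 3939075) = 4467424/(-3270666 - 3939075) = 4467424/(-7209741) = 4467424*(-1/7209741) = -4467424/7209741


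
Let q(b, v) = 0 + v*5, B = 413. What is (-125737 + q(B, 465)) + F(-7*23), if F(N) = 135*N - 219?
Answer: -145366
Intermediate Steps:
q(b, v) = 5*v (q(b, v) = 0 + 5*v = 5*v)
F(N) = -219 + 135*N
(-125737 + q(B, 465)) + F(-7*23) = (-125737 + 5*465) + (-219 + 135*(-7*23)) = (-125737 + 2325) + (-219 + 135*(-161)) = -123412 + (-219 - 21735) = -123412 - 21954 = -145366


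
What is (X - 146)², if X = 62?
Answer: 7056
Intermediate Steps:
(X - 146)² = (62 - 146)² = (-84)² = 7056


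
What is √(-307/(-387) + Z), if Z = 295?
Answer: 2*√1230574/129 ≈ 17.199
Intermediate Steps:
√(-307/(-387) + Z) = √(-307/(-387) + 295) = √(-307*(-1/387) + 295) = √(307/387 + 295) = √(114472/387) = 2*√1230574/129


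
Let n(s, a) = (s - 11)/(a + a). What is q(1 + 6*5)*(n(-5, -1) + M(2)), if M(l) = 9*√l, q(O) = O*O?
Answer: 7688 + 8649*√2 ≈ 19920.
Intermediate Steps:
n(s, a) = (-11 + s)/(2*a) (n(s, a) = (-11 + s)/((2*a)) = (-11 + s)*(1/(2*a)) = (-11 + s)/(2*a))
q(O) = O²
q(1 + 6*5)*(n(-5, -1) + M(2)) = (1 + 6*5)²*((½)*(-11 - 5)/(-1) + 9*√2) = (1 + 30)²*((½)*(-1)*(-16) + 9*√2) = 31²*(8 + 9*√2) = 961*(8 + 9*√2) = 7688 + 8649*√2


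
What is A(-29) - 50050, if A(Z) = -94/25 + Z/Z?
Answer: -1251319/25 ≈ -50053.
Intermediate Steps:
A(Z) = -69/25 (A(Z) = -94*1/25 + 1 = -94/25 + 1 = -69/25)
A(-29) - 50050 = -69/25 - 50050 = -1251319/25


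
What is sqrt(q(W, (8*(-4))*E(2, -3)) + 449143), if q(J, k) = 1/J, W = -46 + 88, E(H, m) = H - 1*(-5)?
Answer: sqrt(792288294)/42 ≈ 670.18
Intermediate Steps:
E(H, m) = 5 + H (E(H, m) = H + 5 = 5 + H)
W = 42
sqrt(q(W, (8*(-4))*E(2, -3)) + 449143) = sqrt(1/42 + 449143) = sqrt(18864007/42) = sqrt(792288294)/42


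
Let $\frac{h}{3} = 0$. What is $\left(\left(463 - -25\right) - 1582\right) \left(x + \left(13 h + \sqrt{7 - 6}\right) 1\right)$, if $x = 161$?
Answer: $-177228$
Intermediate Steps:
$h = 0$ ($h = 3 \cdot 0 = 0$)
$\left(\left(463 - -25\right) - 1582\right) \left(x + \left(13 h + \sqrt{7 - 6}\right) 1\right) = \left(\left(463 - -25\right) - 1582\right) \left(161 + \left(13 \cdot 0 + \sqrt{7 - 6}\right) 1\right) = \left(\left(463 + 25\right) - 1582\right) \left(161 + \left(0 + \sqrt{1}\right) 1\right) = \left(488 - 1582\right) \left(161 + \left(0 + 1\right) 1\right) = - 1094 \left(161 + 1 \cdot 1\right) = - 1094 \left(161 + 1\right) = \left(-1094\right) 162 = -177228$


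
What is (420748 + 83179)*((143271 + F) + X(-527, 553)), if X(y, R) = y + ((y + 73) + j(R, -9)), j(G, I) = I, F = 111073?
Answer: 127671921158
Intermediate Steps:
X(y, R) = 64 + 2*y (X(y, R) = y + ((y + 73) - 9) = y + ((73 + y) - 9) = y + (64 + y) = 64 + 2*y)
(420748 + 83179)*((143271 + F) + X(-527, 553)) = (420748 + 83179)*((143271 + 111073) + (64 + 2*(-527))) = 503927*(254344 + (64 - 1054)) = 503927*(254344 - 990) = 503927*253354 = 127671921158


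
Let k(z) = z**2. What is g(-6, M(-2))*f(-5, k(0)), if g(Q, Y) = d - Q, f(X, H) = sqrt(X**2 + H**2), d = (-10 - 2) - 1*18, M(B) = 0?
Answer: -120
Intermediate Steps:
d = -30 (d = -12 - 18 = -30)
f(X, H) = sqrt(H**2 + X**2)
g(Q, Y) = -30 - Q
g(-6, M(-2))*f(-5, k(0)) = (-30 - 1*(-6))*sqrt((0**2)**2 + (-5)**2) = (-30 + 6)*sqrt(0**2 + 25) = -24*sqrt(0 + 25) = -24*sqrt(25) = -24*5 = -120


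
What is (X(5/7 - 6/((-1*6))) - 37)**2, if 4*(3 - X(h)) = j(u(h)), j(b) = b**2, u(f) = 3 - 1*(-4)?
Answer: 34225/16 ≈ 2139.1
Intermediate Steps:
u(f) = 7 (u(f) = 3 + 4 = 7)
X(h) = -37/4 (X(h) = 3 - 1/4*7**2 = 3 - 1/4*49 = 3 - 49/4 = -37/4)
(X(5/7 - 6/((-1*6))) - 37)**2 = (-37/4 - 37)**2 = (-185/4)**2 = 34225/16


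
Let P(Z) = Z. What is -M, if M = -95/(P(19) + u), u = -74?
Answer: -19/11 ≈ -1.7273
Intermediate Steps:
M = 19/11 (M = -95/(19 - 74) = -95/(-55) = -1/55*(-95) = 19/11 ≈ 1.7273)
-M = -1*19/11 = -19/11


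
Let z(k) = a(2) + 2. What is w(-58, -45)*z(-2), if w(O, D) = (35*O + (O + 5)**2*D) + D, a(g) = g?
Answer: -513920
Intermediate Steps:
z(k) = 4 (z(k) = 2 + 2 = 4)
w(O, D) = D + 35*O + D*(5 + O)**2 (w(O, D) = (35*O + (5 + O)**2*D) + D = (35*O + D*(5 + O)**2) + D = D + 35*O + D*(5 + O)**2)
w(-58, -45)*z(-2) = (-45 + 35*(-58) - 45*(5 - 58)**2)*4 = (-45 - 2030 - 45*(-53)**2)*4 = (-45 - 2030 - 45*2809)*4 = (-45 - 2030 - 126405)*4 = -128480*4 = -513920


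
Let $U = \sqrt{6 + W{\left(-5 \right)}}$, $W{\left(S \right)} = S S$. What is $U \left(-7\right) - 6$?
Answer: $-6 - 7 \sqrt{31} \approx -44.974$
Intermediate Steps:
$W{\left(S \right)} = S^{2}$
$U = \sqrt{31}$ ($U = \sqrt{6 + \left(-5\right)^{2}} = \sqrt{6 + 25} = \sqrt{31} \approx 5.5678$)
$U \left(-7\right) - 6 = \sqrt{31} \left(-7\right) - 6 = - 7 \sqrt{31} - 6 = -6 - 7 \sqrt{31}$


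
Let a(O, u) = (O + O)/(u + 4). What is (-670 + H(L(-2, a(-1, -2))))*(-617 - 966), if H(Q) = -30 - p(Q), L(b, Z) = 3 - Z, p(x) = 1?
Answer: 1109683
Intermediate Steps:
a(O, u) = 2*O/(4 + u) (a(O, u) = (2*O)/(4 + u) = 2*O/(4 + u))
H(Q) = -31 (H(Q) = -30 - 1*1 = -30 - 1 = -31)
(-670 + H(L(-2, a(-1, -2))))*(-617 - 966) = (-670 - 31)*(-617 - 966) = -701*(-1583) = 1109683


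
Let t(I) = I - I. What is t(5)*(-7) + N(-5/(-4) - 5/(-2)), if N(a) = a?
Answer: 15/4 ≈ 3.7500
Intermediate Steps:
t(I) = 0
t(5)*(-7) + N(-5/(-4) - 5/(-2)) = 0*(-7) + (-5/(-4) - 5/(-2)) = 0 + (-5*(-¼) - 5*(-½)) = 0 + (5/4 + 5/2) = 0 + 15/4 = 15/4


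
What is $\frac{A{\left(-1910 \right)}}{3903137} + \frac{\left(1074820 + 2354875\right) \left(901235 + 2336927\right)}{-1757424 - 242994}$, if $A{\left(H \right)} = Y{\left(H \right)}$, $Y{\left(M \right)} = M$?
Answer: $- \frac{3096277179827313515}{557707536519} \approx -5.5518 \cdot 10^{6}$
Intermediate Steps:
$A{\left(H \right)} = H$
$\frac{A{\left(-1910 \right)}}{3903137} + \frac{\left(1074820 + 2354875\right) \left(901235 + 2336927\right)}{-1757424 - 242994} = - \frac{1910}{3903137} + \frac{\left(1074820 + 2354875\right) \left(901235 + 2336927\right)}{-1757424 - 242994} = \left(-1910\right) \frac{1}{3903137} + \frac{3429695 \cdot 3238162}{-1757424 - 242994} = - \frac{1910}{3903137} + \frac{11105908020590}{-2000418} = - \frac{1910}{3903137} + 11105908020590 \left(- \frac{1}{2000418}\right) = - \frac{1910}{3903137} - \frac{5552954010295}{1000209} = - \frac{3096277179827313515}{557707536519}$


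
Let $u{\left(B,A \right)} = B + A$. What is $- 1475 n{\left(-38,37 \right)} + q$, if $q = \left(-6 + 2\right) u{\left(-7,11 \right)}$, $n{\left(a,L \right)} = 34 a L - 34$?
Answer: $70561034$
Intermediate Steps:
$u{\left(B,A \right)} = A + B$
$n{\left(a,L \right)} = -34 + 34 L a$ ($n{\left(a,L \right)} = 34 L a - 34 = -34 + 34 L a$)
$q = -16$ ($q = \left(-6 + 2\right) \left(11 - 7\right) = \left(-4\right) 4 = -16$)
$- 1475 n{\left(-38,37 \right)} + q = - 1475 \left(-34 + 34 \cdot 37 \left(-38\right)\right) - 16 = - 1475 \left(-34 - 47804\right) - 16 = \left(-1475\right) \left(-47838\right) - 16 = 70561050 - 16 = 70561034$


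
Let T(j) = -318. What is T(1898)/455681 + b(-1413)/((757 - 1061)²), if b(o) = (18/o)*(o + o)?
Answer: -3245943/10528053824 ≈ -0.00030831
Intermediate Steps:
b(o) = 36 (b(o) = (18/o)*(2*o) = 36)
T(1898)/455681 + b(-1413)/((757 - 1061)²) = -318/455681 + 36/((757 - 1061)²) = -318*1/455681 + 36/((-304)²) = -318/455681 + 36/92416 = -318/455681 + 36*(1/92416) = -318/455681 + 9/23104 = -3245943/10528053824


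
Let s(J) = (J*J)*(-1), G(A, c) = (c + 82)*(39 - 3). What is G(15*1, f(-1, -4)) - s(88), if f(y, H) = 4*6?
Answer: 11560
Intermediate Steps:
f(y, H) = 24
G(A, c) = 2952 + 36*c (G(A, c) = (82 + c)*36 = 2952 + 36*c)
s(J) = -J**2 (s(J) = J**2*(-1) = -J**2)
G(15*1, f(-1, -4)) - s(88) = (2952 + 36*24) - (-1)*88**2 = (2952 + 864) - (-1)*7744 = 3816 - 1*(-7744) = 3816 + 7744 = 11560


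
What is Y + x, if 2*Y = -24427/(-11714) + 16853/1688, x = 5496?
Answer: 108793007481/19773232 ≈ 5502.0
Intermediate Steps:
Y = 119324409/19773232 (Y = (-24427/(-11714) + 16853/1688)/2 = (-24427*(-1/11714) + 16853*(1/1688))/2 = (24427/11714 + 16853/1688)/2 = (½)*(119324409/9886616) = 119324409/19773232 ≈ 6.0346)
Y + x = 119324409/19773232 + 5496 = 108793007481/19773232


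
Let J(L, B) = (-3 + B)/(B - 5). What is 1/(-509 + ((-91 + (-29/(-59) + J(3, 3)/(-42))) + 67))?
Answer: -59/31418 ≈ -0.0018779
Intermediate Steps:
J(L, B) = (-3 + B)/(-5 + B)
1/(-509 + ((-91 + (-29/(-59) + J(3, 3)/(-42))) + 67)) = 1/(-509 + ((-91 + (-29/(-59) + ((-3 + 3)/(-5 + 3))/(-42))) + 67)) = 1/(-509 + ((-91 + (-29*(-1/59) + (0/(-2))*(-1/42))) + 67)) = 1/(-509 + ((-91 + (29/59 - ½*0*(-1/42))) + 67)) = 1/(-509 + ((-91 + (29/59 + 0*(-1/42))) + 67)) = 1/(-509 + ((-91 + (29/59 + 0)) + 67)) = 1/(-509 + ((-91 + 29/59) + 67)) = 1/(-509 + (-5340/59 + 67)) = 1/(-509 - 1387/59) = 1/(-31418/59) = -59/31418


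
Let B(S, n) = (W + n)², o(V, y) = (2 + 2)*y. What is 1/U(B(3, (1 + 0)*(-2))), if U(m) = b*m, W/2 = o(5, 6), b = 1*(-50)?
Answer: -1/105800 ≈ -9.4518e-6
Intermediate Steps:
o(V, y) = 4*y
b = -50
W = 48 (W = 2*(4*6) = 2*24 = 48)
B(S, n) = (48 + n)²
U(m) = -50*m
1/U(B(3, (1 + 0)*(-2))) = 1/(-50*(48 + (1 + 0)*(-2))²) = 1/(-50*(48 + 1*(-2))²) = 1/(-50*(48 - 2)²) = 1/(-50*46²) = 1/(-50*2116) = 1/(-105800) = -1/105800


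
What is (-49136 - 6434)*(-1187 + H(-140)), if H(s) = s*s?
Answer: -1023210410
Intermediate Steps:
H(s) = s²
(-49136 - 6434)*(-1187 + H(-140)) = (-49136 - 6434)*(-1187 + (-140)²) = -55570*(-1187 + 19600) = -55570*18413 = -1023210410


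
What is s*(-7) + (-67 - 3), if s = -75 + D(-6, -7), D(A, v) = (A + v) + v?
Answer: 595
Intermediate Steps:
D(A, v) = A + 2*v
s = -95 (s = -75 + (-6 + 2*(-7)) = -75 + (-6 - 14) = -75 - 20 = -95)
s*(-7) + (-67 - 3) = -95*(-7) + (-67 - 3) = 665 - 70 = 595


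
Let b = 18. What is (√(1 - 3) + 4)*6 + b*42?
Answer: 780 + 6*I*√2 ≈ 780.0 + 8.4853*I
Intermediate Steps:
(√(1 - 3) + 4)*6 + b*42 = (√(1 - 3) + 4)*6 + 18*42 = (√(-2) + 4)*6 + 756 = (I*√2 + 4)*6 + 756 = (4 + I*√2)*6 + 756 = (24 + 6*I*√2) + 756 = 780 + 6*I*√2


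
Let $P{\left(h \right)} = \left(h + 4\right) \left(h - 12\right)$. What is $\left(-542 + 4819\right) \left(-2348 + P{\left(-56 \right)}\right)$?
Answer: $5081076$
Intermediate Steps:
$P{\left(h \right)} = \left(-12 + h\right) \left(4 + h\right)$ ($P{\left(h \right)} = \left(4 + h\right) \left(-12 + h\right) = \left(-12 + h\right) \left(4 + h\right)$)
$\left(-542 + 4819\right) \left(-2348 + P{\left(-56 \right)}\right) = \left(-542 + 4819\right) \left(-2348 - \left(-400 - 3136\right)\right) = 4277 \left(-2348 + \left(-48 + 3136 + 448\right)\right) = 4277 \left(-2348 + 3536\right) = 4277 \cdot 1188 = 5081076$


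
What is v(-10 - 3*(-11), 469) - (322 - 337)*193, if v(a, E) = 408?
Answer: 3303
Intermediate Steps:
v(-10 - 3*(-11), 469) - (322 - 337)*193 = 408 - (322 - 337)*193 = 408 - (-15)*193 = 408 - 1*(-2895) = 408 + 2895 = 3303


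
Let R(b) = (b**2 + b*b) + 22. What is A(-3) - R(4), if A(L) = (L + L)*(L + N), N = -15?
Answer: 54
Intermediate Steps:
R(b) = 22 + 2*b**2 (R(b) = (b**2 + b**2) + 22 = 2*b**2 + 22 = 22 + 2*b**2)
A(L) = 2*L*(-15 + L) (A(L) = (L + L)*(L - 15) = (2*L)*(-15 + L) = 2*L*(-15 + L))
A(-3) - R(4) = 2*(-3)*(-15 - 3) - (22 + 2*4**2) = 2*(-3)*(-18) - (22 + 2*16) = 108 - (22 + 32) = 108 - 1*54 = 108 - 54 = 54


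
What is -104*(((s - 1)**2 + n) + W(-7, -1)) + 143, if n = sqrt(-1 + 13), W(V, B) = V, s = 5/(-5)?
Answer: 455 - 208*sqrt(3) ≈ 94.733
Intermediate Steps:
s = -1 (s = 5*(-1/5) = -1)
n = 2*sqrt(3) (n = sqrt(12) = 2*sqrt(3) ≈ 3.4641)
-104*(((s - 1)**2 + n) + W(-7, -1)) + 143 = -104*(((-1 - 1)**2 + 2*sqrt(3)) - 7) + 143 = -104*(((-2)**2 + 2*sqrt(3)) - 7) + 143 = -104*((4 + 2*sqrt(3)) - 7) + 143 = -104*(-3 + 2*sqrt(3)) + 143 = (312 - 208*sqrt(3)) + 143 = 455 - 208*sqrt(3)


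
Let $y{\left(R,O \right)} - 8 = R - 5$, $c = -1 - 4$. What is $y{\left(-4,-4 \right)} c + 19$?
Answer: $24$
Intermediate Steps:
$c = -5$ ($c = -1 - 4 = -5$)
$y{\left(R,O \right)} = 3 + R$ ($y{\left(R,O \right)} = 8 + \left(R - 5\right) = 8 + \left(-5 + R\right) = 3 + R$)
$y{\left(-4,-4 \right)} c + 19 = \left(3 - 4\right) \left(-5\right) + 19 = \left(-1\right) \left(-5\right) + 19 = 5 + 19 = 24$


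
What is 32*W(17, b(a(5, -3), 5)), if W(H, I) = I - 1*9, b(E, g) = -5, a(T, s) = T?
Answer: -448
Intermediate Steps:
W(H, I) = -9 + I (W(H, I) = I - 9 = -9 + I)
32*W(17, b(a(5, -3), 5)) = 32*(-9 - 5) = 32*(-14) = -448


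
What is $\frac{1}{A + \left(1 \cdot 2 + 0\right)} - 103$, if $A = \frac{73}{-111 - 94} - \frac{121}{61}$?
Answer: $- \frac{450049}{4248} \approx -105.94$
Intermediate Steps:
$A = - \frac{29258}{12505}$ ($A = \frac{73}{-205} - \frac{121}{61} = 73 \left(- \frac{1}{205}\right) - \frac{121}{61} = - \frac{73}{205} - \frac{121}{61} = - \frac{29258}{12505} \approx -2.3397$)
$\frac{1}{A + \left(1 \cdot 2 + 0\right)} - 103 = \frac{1}{- \frac{29258}{12505} + \left(1 \cdot 2 + 0\right)} - 103 = \frac{1}{- \frac{29258}{12505} + \left(2 + 0\right)} - 103 = \frac{1}{- \frac{29258}{12505} + 2} - 103 = \frac{1}{- \frac{4248}{12505}} - 103 = - \frac{12505}{4248} - 103 = - \frac{450049}{4248}$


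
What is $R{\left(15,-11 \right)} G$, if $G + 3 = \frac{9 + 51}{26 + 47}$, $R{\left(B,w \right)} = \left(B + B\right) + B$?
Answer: $- \frac{7155}{73} \approx -98.014$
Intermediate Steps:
$R{\left(B,w \right)} = 3 B$ ($R{\left(B,w \right)} = 2 B + B = 3 B$)
$G = - \frac{159}{73}$ ($G = -3 + \frac{9 + 51}{26 + 47} = -3 + \frac{60}{73} = - \frac{159}{73} \approx -2.1781$)
$R{\left(15,-11 \right)} G = 3 \cdot 15 \left(- \frac{159}{73}\right) = 45 \left(- \frac{159}{73}\right) = - \frac{7155}{73}$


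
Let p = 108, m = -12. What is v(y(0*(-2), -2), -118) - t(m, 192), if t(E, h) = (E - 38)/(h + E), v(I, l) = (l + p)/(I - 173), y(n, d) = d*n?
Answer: 1045/3114 ≈ 0.33558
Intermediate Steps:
v(I, l) = (108 + l)/(-173 + I) (v(I, l) = (l + 108)/(I - 173) = (108 + l)/(-173 + I))
t(E, h) = (-38 + E)/(E + h)
v(y(0*(-2), -2), -118) - t(m, 192) = (108 - 118)/(-173 - 0*(-2)) - (-38 - 12)/(-12 + 192) = -10/(-173 - 2*0) - (-50)/180 = -10/(-173 + 0) - (-50)/180 = -10/(-173) - 1*(-5/18) = -1/173*(-10) + 5/18 = 10/173 + 5/18 = 1045/3114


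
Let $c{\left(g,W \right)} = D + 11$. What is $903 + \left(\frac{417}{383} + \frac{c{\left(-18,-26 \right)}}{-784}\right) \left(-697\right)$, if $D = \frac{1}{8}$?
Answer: $\frac{369973039}{2402176} \approx 154.02$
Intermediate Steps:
$D = \frac{1}{8} \approx 0.125$
$c{\left(g,W \right)} = \frac{89}{8}$ ($c{\left(g,W \right)} = \frac{1}{8} + 11 = \frac{89}{8}$)
$903 + \left(\frac{417}{383} + \frac{c{\left(-18,-26 \right)}}{-784}\right) \left(-697\right) = 903 + \left(\frac{417}{383} + \frac{89}{8 \left(-784\right)}\right) \left(-697\right) = 903 + \left(417 \cdot \frac{1}{383} + \frac{89}{8} \left(- \frac{1}{784}\right)\right) \left(-697\right) = 903 + \left(\frac{417}{383} - \frac{89}{6272}\right) \left(-697\right) = 903 + \frac{2581337}{2402176} \left(-697\right) = 903 - \frac{1799191889}{2402176} = \frac{369973039}{2402176}$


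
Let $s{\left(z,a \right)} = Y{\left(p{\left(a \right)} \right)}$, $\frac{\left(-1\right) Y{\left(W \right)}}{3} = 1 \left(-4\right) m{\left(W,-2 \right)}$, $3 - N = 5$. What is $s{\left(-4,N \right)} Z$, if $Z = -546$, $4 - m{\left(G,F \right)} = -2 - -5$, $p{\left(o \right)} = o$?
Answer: $-6552$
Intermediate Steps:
$N = -2$ ($N = 3 - 5 = -2$)
$m{\left(G,F \right)} = 1$ ($m{\left(G,F \right)} = 4 - \left(-2 - -5\right) = 4 - \left(-2 + 5\right) = 4 - 3 = 1$)
$Y{\left(W \right)} = 12$ ($Y{\left(W \right)} = - 3 \cdot 1 \left(-4\right) 1 = - 3 \left(\left(-4\right) 1\right) = \left(-3\right) \left(-4\right) = 12$)
$s{\left(z,a \right)} = 12$
$s{\left(-4,N \right)} Z = 12 \left(-546\right) = -6552$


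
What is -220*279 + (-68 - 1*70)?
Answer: -61518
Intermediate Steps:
-220*279 + (-68 - 1*70) = -61380 + (-68 - 70) = -61380 - 138 = -61518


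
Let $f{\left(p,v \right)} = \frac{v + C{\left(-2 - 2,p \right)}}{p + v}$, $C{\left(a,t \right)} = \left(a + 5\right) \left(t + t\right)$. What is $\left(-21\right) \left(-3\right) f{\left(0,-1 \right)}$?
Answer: $63$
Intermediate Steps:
$C{\left(a,t \right)} = 2 t \left(5 + a\right)$ ($C{\left(a,t \right)} = \left(5 + a\right) 2 t = 2 t \left(5 + a\right)$)
$f{\left(p,v \right)} = \frac{v + 2 p}{p + v}$ ($f{\left(p,v \right)} = \frac{v + 2 p \left(5 - 4\right)}{p + v} = \frac{v + 2 p 1}{p + v} = \frac{v + 2 p}{p + v}$)
$\left(-21\right) \left(-3\right) f{\left(0,-1 \right)} = \left(-21\right) \left(-3\right) \frac{-1 + 2 \cdot 0}{0 - 1} = 63 \frac{-1 + 0}{-1} = 63 \left(\left(-1\right) \left(-1\right)\right) = 63 \cdot 1 = 63$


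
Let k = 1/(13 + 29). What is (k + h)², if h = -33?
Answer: 1918225/1764 ≈ 1087.4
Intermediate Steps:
k = 1/42 ≈ 0.023810
(k + h)² = (1/42 - 33)² = (-1385/42)² = 1918225/1764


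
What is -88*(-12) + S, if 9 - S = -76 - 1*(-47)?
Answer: 1094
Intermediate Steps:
S = 38 (S = 9 - (-76 - 1*(-47)) = 9 - (-76 + 47) = 9 - 1*(-29) = 9 + 29 = 38)
-88*(-12) + S = -88*(-12) + 38 = 1056 + 38 = 1094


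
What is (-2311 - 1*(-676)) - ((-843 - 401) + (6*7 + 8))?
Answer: -441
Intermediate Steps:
(-2311 - 1*(-676)) - ((-843 - 401) + (6*7 + 8)) = (-2311 + 676) - (-1244 + (42 + 8)) = -1635 - (-1244 + 50) = -1635 - 1*(-1194) = -1635 + 1194 = -441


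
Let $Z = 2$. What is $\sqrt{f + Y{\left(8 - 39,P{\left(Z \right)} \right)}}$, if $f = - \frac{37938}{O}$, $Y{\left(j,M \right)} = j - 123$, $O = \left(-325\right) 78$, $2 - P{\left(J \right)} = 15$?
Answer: $\frac{i \sqrt{644327}}{65} \approx 12.349 i$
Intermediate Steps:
$P{\left(J \right)} = -13$ ($P{\left(J \right)} = 2 - 15 = -13$)
$O = -25350$
$Y{\left(j,M \right)} = -123 + j$
$f = \frac{6323}{4225}$ ($f = - \frac{37938}{-25350} = \left(-37938\right) \left(- \frac{1}{25350}\right) = \frac{6323}{4225} \approx 1.4966$)
$\sqrt{f + Y{\left(8 - 39,P{\left(Z \right)} \right)}} = \sqrt{\frac{6323}{4225} + \left(-123 + \left(8 - 39\right)\right)} = \sqrt{\frac{6323}{4225} - 154} = \sqrt{- \frac{644327}{4225}} = \frac{i \sqrt{644327}}{65}$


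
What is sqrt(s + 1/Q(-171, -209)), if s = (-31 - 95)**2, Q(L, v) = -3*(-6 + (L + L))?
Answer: sqrt(480661805)/174 ≈ 126.00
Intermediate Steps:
Q(L, v) = 18 - 6*L (Q(L, v) = -3*(-6 + 2*L) = 18 - 6*L)
s = 15876 (s = (-126)**2 = 15876)
sqrt(s + 1/Q(-171, -209)) = sqrt(15876 + 1/(18 - 6*(-171))) = sqrt(15876 + 1/(18 + 1026)) = sqrt(15876 + 1/1044) = sqrt(16574545/1044) = sqrt(480661805)/174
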